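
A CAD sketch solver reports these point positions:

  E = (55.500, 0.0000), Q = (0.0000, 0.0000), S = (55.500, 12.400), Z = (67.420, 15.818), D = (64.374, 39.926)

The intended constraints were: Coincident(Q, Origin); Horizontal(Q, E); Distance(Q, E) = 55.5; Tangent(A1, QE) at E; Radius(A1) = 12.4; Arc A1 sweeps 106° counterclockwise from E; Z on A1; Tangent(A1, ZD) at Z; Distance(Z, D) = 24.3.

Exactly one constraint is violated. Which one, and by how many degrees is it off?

Tangent(A1, ZD) at Z — off by 8.80°.

Q = (0.00, 0.00) ✓; Q.y = 0.00, E.y = 0.00 ✓; |QE| = 55.50 ✓; ∠(SE, EQ) = 90.00° ✓; |SE| = 12.40 ✓; bearing(S→Z) − bearing(S→E) = 106.0° ✓; |SZ| = 12.40 ✓; ∠(SZ, ZD) = 98.80° ✗; |ZD| = 24.30 ✓.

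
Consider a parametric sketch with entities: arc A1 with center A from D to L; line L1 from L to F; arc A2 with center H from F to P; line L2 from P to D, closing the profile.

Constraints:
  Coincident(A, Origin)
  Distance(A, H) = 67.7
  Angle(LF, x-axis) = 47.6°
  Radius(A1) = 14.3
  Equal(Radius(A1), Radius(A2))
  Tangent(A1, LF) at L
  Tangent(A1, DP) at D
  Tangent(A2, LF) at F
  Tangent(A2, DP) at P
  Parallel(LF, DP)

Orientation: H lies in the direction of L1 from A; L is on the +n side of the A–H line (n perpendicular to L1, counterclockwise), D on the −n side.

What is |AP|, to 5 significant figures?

69.194

The slot axis is L1's direction at 47.6°, so u = (cos 47.6°, sin 47.6°) = (0.67430, 0.73846) and n = (−sin 47.6°, cos 47.6°) = (-0.73846, 0.67430). A is at the origin and H lies 67.7 along u from A, so H = 67.7·u = (45.650, 49.993). Tangency of A1 to both parallel lines with radius 14.3 puts L and D at A ± 14.3·n: L = (-10.560, 9.6425), D = (10.560, -9.6425). Equal radii place F and P the same way about H: F = H + 14.3·n = (35.090, 59.636), P = H − 14.3·n = (56.210, 40.351). Then |AP| = |P − A| = 69.194.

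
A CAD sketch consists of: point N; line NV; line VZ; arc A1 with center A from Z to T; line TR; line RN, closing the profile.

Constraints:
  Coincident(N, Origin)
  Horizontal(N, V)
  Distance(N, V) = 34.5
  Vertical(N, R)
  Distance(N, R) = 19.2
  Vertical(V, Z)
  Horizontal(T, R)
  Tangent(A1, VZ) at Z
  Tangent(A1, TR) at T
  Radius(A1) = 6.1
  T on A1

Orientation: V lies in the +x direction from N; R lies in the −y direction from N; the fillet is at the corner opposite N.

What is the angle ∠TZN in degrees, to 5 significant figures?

65.792°

The virtual corner opposite N is at (34.500, -19.200). Tangency of A1 to VZ means the radius AZ is perpendicular to VZ and tangency of A1 to TR means the radius AT is perpendicular to TR, with radius 6.1, so the center A sits 6.1 in from both sides at A = (28.400, -13.100). That places the tangent points at Z = (34.500, -13.100) on VZ and T = (28.400, -19.200) on TR. Then cos ∠TZN = ZT·ZN / (|ZT||ZN|), giving 65.792°.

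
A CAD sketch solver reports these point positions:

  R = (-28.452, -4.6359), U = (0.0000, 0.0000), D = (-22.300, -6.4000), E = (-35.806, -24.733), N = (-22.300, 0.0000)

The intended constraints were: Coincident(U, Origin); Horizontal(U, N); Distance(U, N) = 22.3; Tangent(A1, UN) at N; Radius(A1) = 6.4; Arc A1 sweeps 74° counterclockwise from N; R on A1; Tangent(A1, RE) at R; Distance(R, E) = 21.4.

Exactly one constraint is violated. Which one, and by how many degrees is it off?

Tangent(A1, RE) at R — off by 4.10°.

U = (0.00, 0.00) ✓; U.y = 0.00, N.y = 0.00 ✓; |UN| = 22.30 ✓; ∠(DN, NU) = 90.00° ✓; |DN| = 6.400 ✓; bearing(D→R) − bearing(D→N) = 74.00° ✓; |DR| = 6.400 ✓; ∠(DR, RE) = 94.10° ✗; |RE| = 21.40 ✓.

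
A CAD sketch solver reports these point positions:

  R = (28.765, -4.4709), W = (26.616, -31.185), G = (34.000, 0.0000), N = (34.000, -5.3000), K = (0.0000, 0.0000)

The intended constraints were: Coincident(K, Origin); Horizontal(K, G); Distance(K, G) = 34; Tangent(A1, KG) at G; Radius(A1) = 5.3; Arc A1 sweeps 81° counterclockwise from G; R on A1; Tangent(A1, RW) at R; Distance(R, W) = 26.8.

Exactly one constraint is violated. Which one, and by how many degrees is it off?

Tangent(A1, RW) at R — off by 4.40°.

K = (0.00, 0.00) ✓; K.y = 0.00, G.y = 0.00 ✓; |KG| = 34.00 ✓; ∠(NG, GK) = 90.00° ✓; |NG| = 5.300 ✓; bearing(N→R) − bearing(N→G) = 81.00° ✓; |NR| = 5.300 ✓; ∠(NR, RW) = 85.60° ✗; |RW| = 26.80 ✓.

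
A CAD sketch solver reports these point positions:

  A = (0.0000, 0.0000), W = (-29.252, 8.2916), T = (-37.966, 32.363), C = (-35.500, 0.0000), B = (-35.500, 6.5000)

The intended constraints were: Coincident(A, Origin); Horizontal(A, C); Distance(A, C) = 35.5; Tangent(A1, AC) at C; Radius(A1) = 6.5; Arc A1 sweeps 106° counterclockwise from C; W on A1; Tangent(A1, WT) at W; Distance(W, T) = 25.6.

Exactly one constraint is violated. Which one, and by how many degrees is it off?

Tangent(A1, WT) at W — off by 3.90°.

A = (0.00, 0.00) ✓; A.y = 0.00, C.y = 0.00 ✓; |AC| = 35.50 ✓; ∠(BC, CA) = 90.00° ✓; |BC| = 6.500 ✓; bearing(B→W) − bearing(B→C) = 106.0° ✓; |BW| = 6.500 ✓; ∠(BW, WT) = 86.10° ✗; |WT| = 25.60 ✓.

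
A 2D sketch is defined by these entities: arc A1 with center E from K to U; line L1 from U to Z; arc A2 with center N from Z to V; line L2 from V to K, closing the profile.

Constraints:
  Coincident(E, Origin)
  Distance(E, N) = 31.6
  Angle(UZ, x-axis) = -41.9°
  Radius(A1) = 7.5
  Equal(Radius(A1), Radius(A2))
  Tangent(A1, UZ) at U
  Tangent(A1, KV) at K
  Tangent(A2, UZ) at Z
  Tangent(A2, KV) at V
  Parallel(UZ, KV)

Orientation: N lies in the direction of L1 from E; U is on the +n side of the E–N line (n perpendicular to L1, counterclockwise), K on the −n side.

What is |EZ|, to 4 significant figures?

32.48

The slot axis is L1's direction at -41.9°, so u = (cos -41.9°, sin -41.9°) = (0.7443, -0.6678) and n = (−sin -41.9°, cos -41.9°) = (0.6678, 0.7443). E is at the origin and N lies 31.6 along u from E, so N = 31.6·u = (23.52, -21.10). Tangency of A1 to both parallel lines with radius 7.5 puts U and K at E ± 7.5·n: U = (5.009, 5.582), K = (-5.009, -5.582). Equal radii place Z and V the same way about N: Z = N + 7.5·n = (28.53, -15.52), V = N − 7.5·n = (18.51, -26.69). Then |EZ| = |Z − E| = 32.48.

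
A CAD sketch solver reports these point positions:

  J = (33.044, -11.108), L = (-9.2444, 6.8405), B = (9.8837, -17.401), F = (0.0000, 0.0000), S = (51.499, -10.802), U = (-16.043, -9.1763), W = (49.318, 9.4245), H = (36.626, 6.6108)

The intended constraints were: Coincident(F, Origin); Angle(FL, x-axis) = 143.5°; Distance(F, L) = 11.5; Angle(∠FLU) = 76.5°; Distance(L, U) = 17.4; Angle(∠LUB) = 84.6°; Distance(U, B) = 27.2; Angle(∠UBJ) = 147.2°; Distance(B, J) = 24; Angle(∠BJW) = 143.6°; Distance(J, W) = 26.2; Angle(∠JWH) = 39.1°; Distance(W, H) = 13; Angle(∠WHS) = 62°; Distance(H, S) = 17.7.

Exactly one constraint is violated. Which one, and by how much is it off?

Distance(H, S) = 17.7 — off by 5.20.

F = (0.00, 0.00) ✓; FL at 143.5° ✓; |FL| = 11.50 ✓; ∠FLU = 76.50° ✓; |LU| = 17.40 ✓; ∠LUB = 84.60° ✓; |UB| = 27.20 ✓; ∠UBJ = 147.2° ✓; |BJ| = 24.00 ✓; ∠BJW = 143.6° ✓; |JW| = 26.20 ✓; ∠JWH = 39.10° ✓; |WH| = 13.00 ✓; ∠WHS = 62.00° ✓; |HS| = 22.90 ✗.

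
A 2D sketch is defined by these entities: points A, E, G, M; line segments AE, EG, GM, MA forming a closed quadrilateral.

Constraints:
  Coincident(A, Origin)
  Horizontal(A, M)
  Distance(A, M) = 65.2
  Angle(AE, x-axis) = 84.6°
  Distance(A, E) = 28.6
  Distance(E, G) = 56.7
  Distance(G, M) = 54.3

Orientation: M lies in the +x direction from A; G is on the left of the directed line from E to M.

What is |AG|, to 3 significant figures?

75.6

Checks: |EG| = 56.70 ✓; |GM| = 54.30 ✓.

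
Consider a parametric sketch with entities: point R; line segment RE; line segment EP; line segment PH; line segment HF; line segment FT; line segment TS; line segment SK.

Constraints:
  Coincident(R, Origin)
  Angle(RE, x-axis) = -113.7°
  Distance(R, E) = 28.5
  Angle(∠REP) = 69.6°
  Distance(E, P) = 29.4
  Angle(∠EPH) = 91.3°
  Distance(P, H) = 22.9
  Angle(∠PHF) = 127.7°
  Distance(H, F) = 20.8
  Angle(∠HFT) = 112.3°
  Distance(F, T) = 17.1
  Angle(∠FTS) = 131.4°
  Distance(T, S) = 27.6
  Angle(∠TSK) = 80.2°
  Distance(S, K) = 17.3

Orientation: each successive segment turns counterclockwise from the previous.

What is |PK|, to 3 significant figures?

19.4

R is at the origin; RE runs at -113.7° with length 28.5, so E = (-11.5, -26.1). ∠REP = 69.6° gives EP at -3.30° from the x-axis; with |EP| = 29.4, P = (17.9, -27.8). ∠EPH = 91.3° gives PH at 85.4° from the x-axis; with |PH| = 22.9, H = (19.7, -4.96). ∠PHF = 127.7° gives HF at 138° from the x-axis; with |HF| = 20.8, F = (4.35, 9.04). ∠HFT = 112.3° gives FT at -155° from the x-axis; with |FT| = 17.1, T = (-11.1, 1.70). ∠FTS = 131.4° gives TS at -106° from the x-axis; with |TS| = 27.6, S = (-18.7, -24.8). ∠TSK = 80.2° gives SK at -6.20° from the x-axis; with |SK| = 17.3, K = (-1.51, -26.7). Then |PK| = |K − P| = 19.4.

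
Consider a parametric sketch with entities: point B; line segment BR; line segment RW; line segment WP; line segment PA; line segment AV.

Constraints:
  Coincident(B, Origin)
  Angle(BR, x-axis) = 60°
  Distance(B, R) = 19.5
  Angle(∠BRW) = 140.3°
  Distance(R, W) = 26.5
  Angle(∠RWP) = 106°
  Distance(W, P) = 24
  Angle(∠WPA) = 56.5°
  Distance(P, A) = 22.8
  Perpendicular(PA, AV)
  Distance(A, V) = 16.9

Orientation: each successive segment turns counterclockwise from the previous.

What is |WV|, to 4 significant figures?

10.05

B is at the origin; BR runs at 60.0° with length 19.5, so R = (9.750, 16.89). ∠BRW = 140.3° gives RW at 99.70° from the x-axis; with |RW| = 26.5, W = (5.285, 43.01). ∠RWP = 106.0° gives WP at 173.7° from the x-axis; with |WP| = 24.0, P = (-18.57, 45.64). ∠WPA = 56.5° gives PA at -62.80° from the x-axis; with |PA| = 22.8, A = (-8.148, 25.36). PA is perpendicular to AV, so AV runs at 27.20°; with |AV| = 16.9, V = (6.883, 33.09). Then |WV| = |V − W| = 10.05.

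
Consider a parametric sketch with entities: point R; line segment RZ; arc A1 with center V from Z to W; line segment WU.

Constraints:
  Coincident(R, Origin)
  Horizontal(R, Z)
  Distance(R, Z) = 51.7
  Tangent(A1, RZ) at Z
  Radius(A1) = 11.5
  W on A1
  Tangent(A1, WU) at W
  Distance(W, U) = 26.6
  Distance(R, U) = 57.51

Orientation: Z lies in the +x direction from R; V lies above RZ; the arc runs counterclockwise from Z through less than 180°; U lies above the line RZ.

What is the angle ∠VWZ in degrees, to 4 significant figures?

23.88°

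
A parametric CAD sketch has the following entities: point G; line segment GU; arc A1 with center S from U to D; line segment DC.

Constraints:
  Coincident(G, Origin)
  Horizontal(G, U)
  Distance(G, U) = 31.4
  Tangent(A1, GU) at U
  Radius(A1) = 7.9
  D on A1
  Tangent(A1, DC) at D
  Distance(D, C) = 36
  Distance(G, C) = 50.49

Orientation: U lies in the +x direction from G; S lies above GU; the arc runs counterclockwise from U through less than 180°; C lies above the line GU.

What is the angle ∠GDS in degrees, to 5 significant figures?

7.2022°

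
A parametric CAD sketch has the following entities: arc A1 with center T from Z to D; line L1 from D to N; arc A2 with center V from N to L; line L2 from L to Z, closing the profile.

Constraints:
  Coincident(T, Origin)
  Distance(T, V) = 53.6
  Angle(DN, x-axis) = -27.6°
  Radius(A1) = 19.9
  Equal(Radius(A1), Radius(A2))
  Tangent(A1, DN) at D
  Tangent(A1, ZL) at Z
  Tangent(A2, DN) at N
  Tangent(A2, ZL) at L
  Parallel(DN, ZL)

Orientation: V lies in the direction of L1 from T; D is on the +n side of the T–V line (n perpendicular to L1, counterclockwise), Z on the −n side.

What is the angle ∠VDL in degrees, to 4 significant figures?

16.23°

The slot axis is L1's direction at -27.6°, so u = (cos -27.6°, sin -27.6°) = (0.8862, -0.4633) and n = (−sin -27.6°, cos -27.6°) = (0.4633, 0.8862). T is at the origin and V lies 53.6 along u from T, so V = 53.6·u = (47.50, -24.83). Tangency of A1 to both parallel lines with radius 19.9 puts D and Z at T ± 19.9·n: D = (9.220, 17.64), Z = (-9.220, -17.64). Equal radii place N and L the same way about V: N = V + 19.9·n = (56.72, -7.197), L = V − 19.9·n = (38.28, -42.47). Then cos ∠VDL = DV·DL / (|DV||DL|), giving 16.23°.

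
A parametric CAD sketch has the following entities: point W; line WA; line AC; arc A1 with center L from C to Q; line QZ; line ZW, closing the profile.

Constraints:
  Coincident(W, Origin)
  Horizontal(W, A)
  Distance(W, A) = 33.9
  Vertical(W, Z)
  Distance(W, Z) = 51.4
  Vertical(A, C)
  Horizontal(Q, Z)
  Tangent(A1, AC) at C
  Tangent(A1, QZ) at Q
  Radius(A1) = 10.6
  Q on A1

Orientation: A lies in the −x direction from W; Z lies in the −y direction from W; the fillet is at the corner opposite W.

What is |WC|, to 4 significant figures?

53.05

The virtual corner opposite W is at (-33.90, -51.40). Since A1 is tangent to AC there, LC ⟂ AC and since A1 is tangent to QZ there, LQ ⟂ QZ, with radius 10.6, so the center L sits 10.6 in from both sides at L = (-23.30, -40.80). That places the tangent points at C = (-33.90, -40.80) on AC and Q = (-23.30, -51.40) on QZ. Then |WC| = |C − W| = 53.05.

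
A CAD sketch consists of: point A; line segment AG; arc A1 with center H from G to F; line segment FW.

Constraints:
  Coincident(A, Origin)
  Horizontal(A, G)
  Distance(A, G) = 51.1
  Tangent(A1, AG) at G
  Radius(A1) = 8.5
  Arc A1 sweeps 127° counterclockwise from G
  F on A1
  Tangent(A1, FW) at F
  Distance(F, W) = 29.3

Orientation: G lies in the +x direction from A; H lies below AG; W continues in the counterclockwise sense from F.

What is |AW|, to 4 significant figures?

72.16

A is at the origin; A and G share the same y with |AG| = 51.1 and G on the +x side, so G = (51.10, 0.000). Tangency of A1 to AG means the radius HG is perpendicular to AG, so H = G + (0, -8.5) = (51.10, -8.500). On A1, G sits at bearing 90° from H; a 127° counterclockwise sweep puts F at bearing 217°, so F = H + 8.5·(cos 217°, sin 217°) = (44.31, -13.62). Tangency of A1 to FW means the radius HF is perpendicular to FW, so FW runs along (−sin 217°, cos 217°); with |FW| = 29.3, W = (61.94, -37.02). Then |AW| = |W − A| = 72.16.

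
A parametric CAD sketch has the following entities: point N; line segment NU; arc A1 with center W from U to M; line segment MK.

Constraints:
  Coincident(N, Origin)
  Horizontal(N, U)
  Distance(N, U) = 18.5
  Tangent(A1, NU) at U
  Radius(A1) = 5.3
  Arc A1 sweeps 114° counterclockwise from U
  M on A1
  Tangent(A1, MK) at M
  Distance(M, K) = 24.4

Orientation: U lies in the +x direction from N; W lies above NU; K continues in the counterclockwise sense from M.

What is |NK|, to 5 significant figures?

32.632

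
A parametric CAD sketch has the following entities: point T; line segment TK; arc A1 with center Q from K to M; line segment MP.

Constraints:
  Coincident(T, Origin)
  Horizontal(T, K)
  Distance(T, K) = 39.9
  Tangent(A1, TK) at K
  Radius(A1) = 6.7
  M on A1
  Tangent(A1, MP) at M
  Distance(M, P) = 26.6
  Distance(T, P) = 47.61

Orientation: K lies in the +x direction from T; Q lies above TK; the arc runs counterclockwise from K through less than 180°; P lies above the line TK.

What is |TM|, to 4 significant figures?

46.90

Checks: |QM| = 6.700 ✓; ∠(QM, MP) = 90.00° ✓; |MP| = 26.60 ✓; |TP| = 47.61 ✓.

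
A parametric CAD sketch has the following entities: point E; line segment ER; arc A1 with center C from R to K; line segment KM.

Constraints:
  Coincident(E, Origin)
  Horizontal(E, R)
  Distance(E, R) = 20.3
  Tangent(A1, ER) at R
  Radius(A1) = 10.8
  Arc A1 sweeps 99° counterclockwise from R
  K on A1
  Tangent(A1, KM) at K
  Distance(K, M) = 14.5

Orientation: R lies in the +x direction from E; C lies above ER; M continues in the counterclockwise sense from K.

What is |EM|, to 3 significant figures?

39.3

On A1, R sits at bearing -90° from C; a 99° counterclockwise sweep puts K at bearing 9°, so K = C + 10.8·(cos 9°, sin 9°) = (31.0, 12.5). Since A1 is tangent to KM there, CK ⟂ KM, so KM runs along (−sin 9°, cos 9°); with |KM| = 14.5, M = (28.7, 26.8). Then |EM| = |M − E| = 39.3.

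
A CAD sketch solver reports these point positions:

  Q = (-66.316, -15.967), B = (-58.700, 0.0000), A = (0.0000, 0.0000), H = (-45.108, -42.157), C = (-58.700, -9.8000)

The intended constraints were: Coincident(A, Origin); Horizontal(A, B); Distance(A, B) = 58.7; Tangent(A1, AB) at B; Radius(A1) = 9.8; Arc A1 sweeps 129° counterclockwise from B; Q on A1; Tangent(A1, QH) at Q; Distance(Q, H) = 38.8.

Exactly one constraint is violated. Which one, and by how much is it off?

Distance(Q, H) = 38.8 — off by 5.10.

A = (0.00, 0.00) ✓; A.y = 0.00, B.y = 0.00 ✓; |AB| = 58.70 ✓; ∠(CB, BA) = 90.00° ✓; |CB| = 9.800 ✓; bearing(C→Q) − bearing(C→B) = 129.0° ✓; |CQ| = 9.800 ✓; ∠(CQ, QH) = 90.00° ✓; |QH| = 33.70 ✗.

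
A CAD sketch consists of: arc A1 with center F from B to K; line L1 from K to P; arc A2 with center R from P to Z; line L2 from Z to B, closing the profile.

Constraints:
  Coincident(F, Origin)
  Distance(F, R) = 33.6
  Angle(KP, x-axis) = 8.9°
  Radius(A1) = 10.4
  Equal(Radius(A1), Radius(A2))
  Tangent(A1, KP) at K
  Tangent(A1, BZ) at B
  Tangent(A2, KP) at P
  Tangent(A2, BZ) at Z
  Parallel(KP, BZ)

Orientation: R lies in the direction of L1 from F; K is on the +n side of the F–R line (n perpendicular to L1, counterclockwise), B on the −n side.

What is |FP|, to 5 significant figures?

35.173

The slot axis is L1's direction at 8.9°, so u = (cos 8.9°, sin 8.9°) = (0.98796, 0.15471) and n = (−sin 8.9°, cos 8.9°) = (-0.15471, 0.98796). F is at the origin and R lies 33.6 along u from F, so R = 33.6·u = (33.195, 5.1983). Tangency of A1 to both parallel lines with radius 10.4 puts K and B at F ± 10.4·n: K = (-1.6090, 10.275), B = (1.6090, -10.275). Equal radii place P and Z the same way about R: P = R + 10.4·n = (31.586, 15.473), Z = R − 10.4·n = (34.804, -5.0765). Then |FP| = |P − F| = 35.173.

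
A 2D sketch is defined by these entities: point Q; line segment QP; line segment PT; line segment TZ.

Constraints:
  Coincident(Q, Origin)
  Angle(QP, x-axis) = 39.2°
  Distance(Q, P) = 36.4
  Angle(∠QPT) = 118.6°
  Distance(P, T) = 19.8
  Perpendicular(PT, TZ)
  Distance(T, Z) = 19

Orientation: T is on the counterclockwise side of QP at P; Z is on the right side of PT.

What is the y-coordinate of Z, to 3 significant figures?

46.0

Q is at the origin; QP runs at 39.2° with length 36.4, so P = 36.4·(cos 39.2°, sin 39.2°) = (28.2, 23.0). ∠QPT = 118.6°, so PT runs at 39.2° + (180° − 118.6°) = 101° from the x-axis; with |PT| = 19.8, T = P + 19.8·(cos 101°, sin 101°) = (24.6, 42.5). The perpendicularity gives TZ at right angles to PT; with |TZ| = 19.0 on the right of PT, Z = T + 19.0·(0.983, 0.184) = (43.2, 46.0). So Z.y = 46.0.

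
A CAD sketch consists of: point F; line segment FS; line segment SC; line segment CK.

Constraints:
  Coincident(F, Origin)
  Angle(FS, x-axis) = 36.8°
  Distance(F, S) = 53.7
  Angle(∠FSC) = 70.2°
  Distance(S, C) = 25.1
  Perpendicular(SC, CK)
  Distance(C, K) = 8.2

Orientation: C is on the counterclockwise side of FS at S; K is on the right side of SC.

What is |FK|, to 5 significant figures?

59.130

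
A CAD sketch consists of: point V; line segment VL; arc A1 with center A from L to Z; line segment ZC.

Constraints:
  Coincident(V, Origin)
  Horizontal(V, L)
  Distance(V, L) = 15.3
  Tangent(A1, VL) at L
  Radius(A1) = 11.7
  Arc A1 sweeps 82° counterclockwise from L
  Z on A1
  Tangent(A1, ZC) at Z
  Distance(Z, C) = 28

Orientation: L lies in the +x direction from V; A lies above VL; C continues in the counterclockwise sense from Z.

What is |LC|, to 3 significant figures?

40.8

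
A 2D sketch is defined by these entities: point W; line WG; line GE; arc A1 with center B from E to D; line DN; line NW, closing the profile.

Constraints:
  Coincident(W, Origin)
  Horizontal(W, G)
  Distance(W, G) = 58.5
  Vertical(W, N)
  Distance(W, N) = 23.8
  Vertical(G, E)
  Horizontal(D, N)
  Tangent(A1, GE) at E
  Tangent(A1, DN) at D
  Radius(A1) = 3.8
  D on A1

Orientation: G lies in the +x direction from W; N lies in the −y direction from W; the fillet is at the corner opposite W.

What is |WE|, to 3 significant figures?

61.8

W is at the origin; W and G share the same y with |WG| = 58.5 and G on the +x side, so G = (58.5, 0.00). WN is vertical with |WN| = 23.8 and N on the −y side, so N = (0.00, -23.8). The virtual corner opposite W is at (58.5, -23.8). The tangent condition forces BE to be normal to GE and A1 meets DN tangentially, so BD is at right angles to DN, with radius 3.8, so the center B sits 3.8 in from both sides at B = (54.7, -20.0). That places the tangent points at E = (58.5, -20.0) on GE and D = (54.7, -23.8) on DN. Then |WE| = |E − W| = 61.8.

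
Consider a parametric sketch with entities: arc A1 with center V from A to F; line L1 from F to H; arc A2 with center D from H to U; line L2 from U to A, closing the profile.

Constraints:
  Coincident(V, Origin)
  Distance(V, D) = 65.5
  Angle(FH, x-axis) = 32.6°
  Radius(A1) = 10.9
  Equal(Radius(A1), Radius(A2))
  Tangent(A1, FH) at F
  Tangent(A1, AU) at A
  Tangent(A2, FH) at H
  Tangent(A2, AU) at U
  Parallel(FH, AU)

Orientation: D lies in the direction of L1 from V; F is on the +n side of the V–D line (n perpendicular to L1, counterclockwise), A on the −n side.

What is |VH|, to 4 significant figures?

66.40

The slot axis is L1's direction at 32.6°, so u = (cos 32.6°, sin 32.6°) = (0.8425, 0.5388) and n = (−sin 32.6°, cos 32.6°) = (-0.5388, 0.8425). V is at the origin and D lies 65.5 along u from V, so D = 65.5·u = (55.18, 35.29). Tangency of A1 to both parallel lines with radius 10.9 puts F and A at V ± 10.9·n: F = (-5.873, 9.183), A = (5.873, -9.183). Equal radii place H and U the same way about D: H = D + 10.9·n = (49.31, 44.47), U = D − 10.9·n = (61.05, 26.11). Then |VH| = |H − V| = 66.40.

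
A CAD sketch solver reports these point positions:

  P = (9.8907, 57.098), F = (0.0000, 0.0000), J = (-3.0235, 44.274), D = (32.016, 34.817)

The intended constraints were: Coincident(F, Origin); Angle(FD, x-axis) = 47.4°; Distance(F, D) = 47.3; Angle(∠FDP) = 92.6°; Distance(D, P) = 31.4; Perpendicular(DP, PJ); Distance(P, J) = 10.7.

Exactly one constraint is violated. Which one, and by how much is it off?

Distance(P, J) = 10.7 — off by 7.50.

F = (0.00, 0.00) ✓; FD at 47.40° ✓; |FD| = 47.30 ✓; ∠FDP = 92.60° ✓; |DP| = 31.40 ✓; ∠(DP, PJ) = 90.00° ✓; |PJ| = 18.20 ✗.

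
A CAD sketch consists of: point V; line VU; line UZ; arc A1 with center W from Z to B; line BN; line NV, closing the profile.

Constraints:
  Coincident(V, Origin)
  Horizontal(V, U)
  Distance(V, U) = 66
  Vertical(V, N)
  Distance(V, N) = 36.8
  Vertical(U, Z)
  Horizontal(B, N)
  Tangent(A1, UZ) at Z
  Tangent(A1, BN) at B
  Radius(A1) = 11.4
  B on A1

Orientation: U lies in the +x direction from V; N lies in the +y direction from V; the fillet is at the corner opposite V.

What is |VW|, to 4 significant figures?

60.22

V is at the origin; VU is horizontal with |VU| = 66.0 and U on the +x side, so U = (66.00, 0.000). VN is vertical with |VN| = 36.8 and N on the +y side, so N = (0.000, 36.80). The virtual corner opposite V is at (66.00, 36.80). The tangent condition forces WZ to be normal to UZ and the tangent condition forces WB to be normal to BN, with radius 11.4, so the center W sits 11.4 in from both sides at W = (54.60, 25.40). Then |VW| = |W − V| = 60.22.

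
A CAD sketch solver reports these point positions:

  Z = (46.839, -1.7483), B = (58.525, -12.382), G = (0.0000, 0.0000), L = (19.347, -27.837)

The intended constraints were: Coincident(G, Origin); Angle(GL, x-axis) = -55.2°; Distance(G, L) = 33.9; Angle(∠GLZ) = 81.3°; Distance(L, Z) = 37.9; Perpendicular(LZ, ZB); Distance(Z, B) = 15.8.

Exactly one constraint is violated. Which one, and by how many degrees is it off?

Perpendicular(LZ, ZB) — off by 4.20°.

G = (0.00, 0.00) ✓; GL at -55.20° ✓; |GL| = 33.90 ✓; ∠GLZ = 81.30° ✓; |LZ| = 37.90 ✓; ∠(LZ, ZB) = 85.80° ✗; |ZB| = 15.80 ✓.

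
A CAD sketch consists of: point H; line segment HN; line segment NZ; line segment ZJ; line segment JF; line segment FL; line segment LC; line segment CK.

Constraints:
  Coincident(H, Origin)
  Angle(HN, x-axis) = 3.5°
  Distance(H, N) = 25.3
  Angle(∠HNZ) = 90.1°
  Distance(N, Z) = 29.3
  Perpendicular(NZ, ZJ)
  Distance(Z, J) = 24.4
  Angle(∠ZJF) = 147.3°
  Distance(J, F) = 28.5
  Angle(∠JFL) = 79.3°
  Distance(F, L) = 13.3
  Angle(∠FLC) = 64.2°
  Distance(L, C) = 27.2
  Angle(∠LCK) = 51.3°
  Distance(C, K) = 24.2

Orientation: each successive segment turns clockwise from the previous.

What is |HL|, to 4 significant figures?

14.59

H is at the origin; HN runs at 3.5° with length 25.3, so N = (25.25, 1.545). ∠HNZ = 90.1° gives NZ at -86.40° from the x-axis; with |NZ| = 29.3, Z = (27.09, -27.70). NZ is perpendicular to ZJ, so ZJ runs at -176.4°; with |ZJ| = 24.4, J = (2.741, -29.23). ∠ZJF = 147.3° gives JF at 150.9° from the x-axis; with |JF| = 28.5, F = (-22.16, -15.37). ∠JFL = 79.3° gives FL at 50.20° from the x-axis; with |FL| = 13.3, L = (-13.65, -5.151). Then |HL| = |L − H| = 14.59.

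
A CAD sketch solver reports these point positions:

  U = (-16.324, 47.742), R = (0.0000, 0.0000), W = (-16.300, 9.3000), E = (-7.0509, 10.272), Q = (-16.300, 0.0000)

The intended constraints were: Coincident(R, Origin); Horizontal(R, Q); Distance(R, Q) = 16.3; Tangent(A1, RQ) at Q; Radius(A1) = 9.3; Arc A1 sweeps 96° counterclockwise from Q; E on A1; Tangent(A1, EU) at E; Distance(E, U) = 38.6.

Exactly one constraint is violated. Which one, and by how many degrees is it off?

Tangent(A1, EU) at E — off by 7.90°.

R = (0.00, 0.00) ✓; R.y = 0.00, Q.y = 0.00 ✓; |RQ| = 16.30 ✓; ∠(WQ, QR) = 90.00° ✓; |WQ| = 9.300 ✓; bearing(W→E) − bearing(W→Q) = 96.00° ✓; |WE| = 9.300 ✓; ∠(WE, EU) = 82.10° ✗; |EU| = 38.60 ✓.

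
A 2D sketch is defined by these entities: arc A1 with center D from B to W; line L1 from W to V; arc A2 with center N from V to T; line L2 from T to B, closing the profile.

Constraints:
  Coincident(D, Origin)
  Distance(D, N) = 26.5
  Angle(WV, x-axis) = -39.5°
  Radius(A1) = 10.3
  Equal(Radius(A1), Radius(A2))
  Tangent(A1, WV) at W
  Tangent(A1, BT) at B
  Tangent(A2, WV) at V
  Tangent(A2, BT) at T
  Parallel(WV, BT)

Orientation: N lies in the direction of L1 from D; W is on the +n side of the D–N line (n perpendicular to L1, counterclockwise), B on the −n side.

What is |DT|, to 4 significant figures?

28.43

Tangency of A1 to both parallel lines with radius 10.3 puts W and B at D ± 10.3·n: W = (6.552, 7.948), B = (-6.552, -7.948). Equal radii place V and T the same way about N: V = N + 10.3·n = (27.00, -8.908), T = N − 10.3·n = (13.90, -24.80). Then |DT| = |T − D| = 28.43.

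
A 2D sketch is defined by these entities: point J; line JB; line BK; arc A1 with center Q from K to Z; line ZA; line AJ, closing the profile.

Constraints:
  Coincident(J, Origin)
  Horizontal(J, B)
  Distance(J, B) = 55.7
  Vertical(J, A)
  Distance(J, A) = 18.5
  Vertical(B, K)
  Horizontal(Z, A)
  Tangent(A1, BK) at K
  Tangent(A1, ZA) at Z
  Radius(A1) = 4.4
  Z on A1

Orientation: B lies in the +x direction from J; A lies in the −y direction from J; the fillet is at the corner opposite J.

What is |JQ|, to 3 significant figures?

53.2

J is at the origin; J and B share the same y with |JB| = 55.7 and B on the +x side, so B = (55.7, 0.00). JA is vertical with |JA| = 18.5 and A on the −y side, so A = (0.00, -18.5). The virtual corner opposite J is at (55.7, -18.5). Tangency of A1 to BK means the radius QK is perpendicular to BK and A1 meets ZA tangentially, so QZ is at right angles to ZA, with radius 4.4, so the center Q sits 4.4 in from both sides at Q = (51.3, -14.1). Then |JQ| = |Q − J| = 53.2.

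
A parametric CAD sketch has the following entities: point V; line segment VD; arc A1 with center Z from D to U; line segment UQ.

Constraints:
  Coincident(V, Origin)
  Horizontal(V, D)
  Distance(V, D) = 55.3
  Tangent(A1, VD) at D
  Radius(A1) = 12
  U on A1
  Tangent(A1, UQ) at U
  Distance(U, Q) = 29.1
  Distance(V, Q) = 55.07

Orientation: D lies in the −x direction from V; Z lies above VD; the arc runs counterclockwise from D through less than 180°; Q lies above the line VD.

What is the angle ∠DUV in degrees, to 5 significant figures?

126.26°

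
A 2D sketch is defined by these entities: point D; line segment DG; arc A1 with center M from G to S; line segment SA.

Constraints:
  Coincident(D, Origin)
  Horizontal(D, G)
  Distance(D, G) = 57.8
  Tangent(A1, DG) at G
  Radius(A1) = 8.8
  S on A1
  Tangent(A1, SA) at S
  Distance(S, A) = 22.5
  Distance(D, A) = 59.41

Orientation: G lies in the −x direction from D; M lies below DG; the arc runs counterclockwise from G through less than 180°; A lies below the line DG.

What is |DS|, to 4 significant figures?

66.17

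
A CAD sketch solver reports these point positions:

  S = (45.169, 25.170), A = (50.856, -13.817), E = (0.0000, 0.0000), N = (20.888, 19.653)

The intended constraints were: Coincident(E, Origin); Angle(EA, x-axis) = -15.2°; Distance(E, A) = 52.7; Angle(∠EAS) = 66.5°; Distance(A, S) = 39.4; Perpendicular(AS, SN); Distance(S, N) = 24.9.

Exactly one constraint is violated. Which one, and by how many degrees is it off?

Perpendicular(AS, SN) — off by 4.50°.

E = (0.00, 0.00) ✓; EA at -15.20° ✓; |EA| = 52.70 ✓; ∠EAS = 66.50° ✓; |AS| = 39.40 ✓; ∠(AS, SN) = 94.50° ✗; |SN| = 24.90 ✓.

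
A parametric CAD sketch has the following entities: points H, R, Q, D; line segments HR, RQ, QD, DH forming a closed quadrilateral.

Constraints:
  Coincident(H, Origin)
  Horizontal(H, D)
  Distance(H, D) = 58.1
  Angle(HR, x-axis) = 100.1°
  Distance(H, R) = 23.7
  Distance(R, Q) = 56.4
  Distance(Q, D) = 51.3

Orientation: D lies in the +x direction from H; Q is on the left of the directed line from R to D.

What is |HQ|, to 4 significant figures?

67.54

Checks: |RQ| = 56.40 ✓; |QD| = 51.30 ✓.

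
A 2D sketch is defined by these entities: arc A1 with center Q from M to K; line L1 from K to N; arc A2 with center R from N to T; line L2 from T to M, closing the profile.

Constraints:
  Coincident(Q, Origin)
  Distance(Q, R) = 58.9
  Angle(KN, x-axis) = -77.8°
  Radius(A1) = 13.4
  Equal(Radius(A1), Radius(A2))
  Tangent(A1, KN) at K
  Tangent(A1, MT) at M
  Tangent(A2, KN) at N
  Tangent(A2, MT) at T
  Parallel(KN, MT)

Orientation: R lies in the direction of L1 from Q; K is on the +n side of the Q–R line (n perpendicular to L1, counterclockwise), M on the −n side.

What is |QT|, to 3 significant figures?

60.4

The slot axis is L1's direction at -77.8°, so u = (cos -77.8°, sin -77.8°) = (0.211, -0.977) and n = (−sin -77.8°, cos -77.8°) = (0.977, 0.211). Q is at the origin and R lies 58.9 along u from Q, so R = 58.9·u = (12.4, -57.6). Tangency of A1 to both parallel lines with radius 13.4 puts K and M at Q ± 13.4·n: K = (13.1, 2.83), M = (-13.1, -2.83). Equal radii place N and T the same way about R: N = R + 13.4·n = (25.5, -54.7), T = R − 13.4·n = (-0.650, -60.4). Then |QT| = |T − Q| = 60.4.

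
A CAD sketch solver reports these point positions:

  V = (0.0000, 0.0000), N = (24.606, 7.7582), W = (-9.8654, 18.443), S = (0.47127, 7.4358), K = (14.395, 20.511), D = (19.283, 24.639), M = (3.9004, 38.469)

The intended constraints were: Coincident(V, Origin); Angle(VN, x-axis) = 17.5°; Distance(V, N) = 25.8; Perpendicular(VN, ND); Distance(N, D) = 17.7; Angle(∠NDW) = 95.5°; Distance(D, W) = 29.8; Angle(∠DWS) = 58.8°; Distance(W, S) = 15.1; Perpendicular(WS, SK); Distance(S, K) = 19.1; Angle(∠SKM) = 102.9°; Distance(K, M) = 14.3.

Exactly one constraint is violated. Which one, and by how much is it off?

Distance(K, M) = 14.3 — off by 6.50.

V = (0.00, 0.00) ✓; VN at 17.50° ✓; |VN| = 25.80 ✓; ∠(VN, ND) = 90.00° ✓; |ND| = 17.70 ✓; ∠NDW = 95.50° ✓; |DW| = 29.80 ✓; ∠DWS = 58.80° ✓; |WS| = 15.10 ✓; ∠(WS, SK) = 90.00° ✓; |SK| = 19.10 ✓; ∠SKM = 102.9° ✓; |KM| = 20.80 ✗.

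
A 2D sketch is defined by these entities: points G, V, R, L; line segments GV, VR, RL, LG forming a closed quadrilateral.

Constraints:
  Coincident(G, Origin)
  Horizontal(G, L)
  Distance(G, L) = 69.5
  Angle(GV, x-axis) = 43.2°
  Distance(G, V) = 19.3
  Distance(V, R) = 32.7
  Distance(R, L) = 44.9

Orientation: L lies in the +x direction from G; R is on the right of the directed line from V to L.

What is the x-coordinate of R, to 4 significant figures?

27.74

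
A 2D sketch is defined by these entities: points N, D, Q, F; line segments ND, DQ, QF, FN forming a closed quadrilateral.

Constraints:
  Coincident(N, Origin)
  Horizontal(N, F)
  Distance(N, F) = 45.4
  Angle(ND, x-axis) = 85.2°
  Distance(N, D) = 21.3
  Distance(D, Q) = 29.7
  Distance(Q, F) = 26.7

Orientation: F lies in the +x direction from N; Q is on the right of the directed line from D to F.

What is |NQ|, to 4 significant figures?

19.12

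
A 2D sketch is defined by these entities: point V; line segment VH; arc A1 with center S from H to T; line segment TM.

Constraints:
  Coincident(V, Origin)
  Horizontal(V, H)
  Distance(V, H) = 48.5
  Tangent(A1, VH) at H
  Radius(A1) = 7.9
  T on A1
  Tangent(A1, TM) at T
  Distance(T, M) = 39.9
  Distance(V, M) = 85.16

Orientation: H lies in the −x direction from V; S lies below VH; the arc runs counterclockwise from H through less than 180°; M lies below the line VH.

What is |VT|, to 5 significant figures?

55.298

Checks: ∠(SH, HV) = 90.00° ✓; |ST| = 7.900 ✓; ∠(ST, TM) = 90.00° ✓; |TM| = 39.90 ✓; |VM| = 85.16 ✓.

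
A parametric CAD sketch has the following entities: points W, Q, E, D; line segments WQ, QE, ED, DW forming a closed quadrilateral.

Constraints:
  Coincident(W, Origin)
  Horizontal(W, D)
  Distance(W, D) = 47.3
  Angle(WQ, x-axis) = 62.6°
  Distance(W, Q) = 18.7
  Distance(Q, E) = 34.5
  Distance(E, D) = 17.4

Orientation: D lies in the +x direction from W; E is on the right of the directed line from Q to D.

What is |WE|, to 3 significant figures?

33.3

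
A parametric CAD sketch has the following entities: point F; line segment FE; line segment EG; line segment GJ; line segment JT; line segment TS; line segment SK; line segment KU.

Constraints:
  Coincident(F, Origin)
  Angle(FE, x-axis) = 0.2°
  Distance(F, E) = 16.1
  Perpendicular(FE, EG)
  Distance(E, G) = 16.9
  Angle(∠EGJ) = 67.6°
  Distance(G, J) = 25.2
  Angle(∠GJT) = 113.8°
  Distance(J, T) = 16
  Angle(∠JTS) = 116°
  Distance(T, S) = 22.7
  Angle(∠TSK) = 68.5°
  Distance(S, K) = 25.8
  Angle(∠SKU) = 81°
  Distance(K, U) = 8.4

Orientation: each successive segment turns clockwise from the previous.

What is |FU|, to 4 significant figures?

9.132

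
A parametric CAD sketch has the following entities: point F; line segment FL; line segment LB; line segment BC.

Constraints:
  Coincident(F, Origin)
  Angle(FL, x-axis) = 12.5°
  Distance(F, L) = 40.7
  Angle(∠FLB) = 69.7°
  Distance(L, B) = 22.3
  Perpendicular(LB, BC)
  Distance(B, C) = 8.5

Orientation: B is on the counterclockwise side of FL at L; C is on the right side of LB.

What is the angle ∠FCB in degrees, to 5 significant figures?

9.9407°

∠FLB = 69.7°, so LB runs at 12.5° + (180° − 69.7°) = 122.80° from the x-axis; with |LB| = 22.3, B = L + 22.3·(cos 122.80°, sin 122.80°) = (27.655, 27.554). The perpendicularity gives BC at right angles to LB; with |BC| = 8.5 on the right of LB, C = B + 8.5·(0.84057, 0.54171) = (34.800, 32.158). Then cos ∠FCB = CF·CB / (|CF||CB|), giving 9.9407°.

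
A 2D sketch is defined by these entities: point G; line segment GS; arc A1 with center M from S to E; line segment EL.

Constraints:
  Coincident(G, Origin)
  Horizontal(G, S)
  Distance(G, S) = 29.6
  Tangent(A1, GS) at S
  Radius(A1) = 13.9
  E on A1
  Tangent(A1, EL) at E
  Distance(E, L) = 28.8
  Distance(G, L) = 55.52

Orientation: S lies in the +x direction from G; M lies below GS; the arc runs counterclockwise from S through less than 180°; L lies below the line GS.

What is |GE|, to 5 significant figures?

26.993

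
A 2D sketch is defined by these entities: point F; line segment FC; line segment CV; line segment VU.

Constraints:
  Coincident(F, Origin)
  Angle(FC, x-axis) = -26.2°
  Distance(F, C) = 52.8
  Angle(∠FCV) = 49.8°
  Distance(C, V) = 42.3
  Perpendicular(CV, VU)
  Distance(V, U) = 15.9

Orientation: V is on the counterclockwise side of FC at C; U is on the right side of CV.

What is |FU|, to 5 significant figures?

56.826

∠FCV = 49.8°, so CV runs at -26.2° + (180° − 49.8°) = 104.00° from the x-axis; with |CV| = 42.3, V = C + 42.3·(cos 104.00°, sin 104.00°) = (37.142, 17.732). CV ⟂ VU; with |VU| = 15.9 on the right of CV, U = V + 15.9·(0.97030, 0.24192) = (52.570, 21.579). Then |FU| = |U − F| = 56.826.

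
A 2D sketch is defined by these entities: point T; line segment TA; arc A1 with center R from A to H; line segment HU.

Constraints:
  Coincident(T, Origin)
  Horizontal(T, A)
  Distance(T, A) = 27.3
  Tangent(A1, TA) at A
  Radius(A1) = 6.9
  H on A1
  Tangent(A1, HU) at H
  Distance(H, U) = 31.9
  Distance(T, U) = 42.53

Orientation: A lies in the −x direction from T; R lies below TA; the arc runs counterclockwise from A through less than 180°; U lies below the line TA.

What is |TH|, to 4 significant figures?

34.90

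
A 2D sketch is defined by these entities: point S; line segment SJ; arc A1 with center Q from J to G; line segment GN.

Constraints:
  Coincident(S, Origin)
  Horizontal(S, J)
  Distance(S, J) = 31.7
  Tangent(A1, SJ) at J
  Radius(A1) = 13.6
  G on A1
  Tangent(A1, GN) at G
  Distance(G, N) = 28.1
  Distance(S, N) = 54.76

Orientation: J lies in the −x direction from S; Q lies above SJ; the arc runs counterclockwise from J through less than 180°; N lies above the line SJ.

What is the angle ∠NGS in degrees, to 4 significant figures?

160.4°

S is at the origin; S and J share the same y with |SJ| = 31.7 and J on the −x side, so J = (-31.70, 0.000). Since A1 is tangent to SJ there, QJ ⟂ SJ, so Q = J + (0, 13.6) = (-31.70, 13.60). Since QG ⟂ GN (tangency), |QN| = √(13.6² + 28.1²) = 31.22 regardless of where G sits on A1. So N lies on both circle(S, 54.76) and circle(Q, 31.22); the above-SJ intersection is N = (-31.47, 44.82). G is the foot of the tangent from N: G = (-19.41, 19.43).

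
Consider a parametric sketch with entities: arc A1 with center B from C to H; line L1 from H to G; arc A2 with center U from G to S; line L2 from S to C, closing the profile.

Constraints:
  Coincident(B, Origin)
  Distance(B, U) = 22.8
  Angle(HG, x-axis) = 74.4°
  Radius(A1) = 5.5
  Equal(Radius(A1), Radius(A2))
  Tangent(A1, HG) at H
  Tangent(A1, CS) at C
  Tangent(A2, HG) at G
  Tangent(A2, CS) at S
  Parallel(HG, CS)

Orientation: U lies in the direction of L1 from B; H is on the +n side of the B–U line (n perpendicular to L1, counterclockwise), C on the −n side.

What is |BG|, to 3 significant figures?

23.5

The slot axis is L1's direction at 74.4°, so u = (cos 74.4°, sin 74.4°) = (0.269, 0.963) and n = (−sin 74.4°, cos 74.4°) = (-0.963, 0.269). B is at the origin and U lies 22.8 along u from B, so U = 22.8·u = (6.13, 22.0). Tangency of A1 to both parallel lines with radius 5.5 puts H and C at B ± 5.5·n: H = (-5.30, 1.48), C = (5.30, -1.48). Equal radii place G and S the same way about U: G = U + 5.5·n = (0.834, 23.4), S = U − 5.5·n = (11.4, 20.5). Then |BG| = |G − B| = 23.5.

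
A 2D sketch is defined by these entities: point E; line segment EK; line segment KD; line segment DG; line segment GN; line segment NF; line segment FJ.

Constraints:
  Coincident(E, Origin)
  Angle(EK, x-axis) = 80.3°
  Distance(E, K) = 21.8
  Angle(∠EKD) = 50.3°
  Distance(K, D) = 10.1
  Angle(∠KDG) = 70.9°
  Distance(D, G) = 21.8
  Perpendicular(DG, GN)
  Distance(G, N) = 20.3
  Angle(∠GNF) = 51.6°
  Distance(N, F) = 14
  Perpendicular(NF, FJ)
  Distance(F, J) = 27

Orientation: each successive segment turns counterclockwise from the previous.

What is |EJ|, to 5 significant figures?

13.009

E is at the origin; EK runs at 80.3° with length 21.8, so K = (3.6731, 21.488). ∠EKD = 50.3° gives KD at -150.00° from the x-axis; with |KD| = 10.1, D = (-5.0738, 16.438). ∠KDG = 70.9° gives DG at -40.900° from the x-axis; with |DG| = 21.8, G = (11.404, 2.1650). The perpendicularity gives GN at right angles to DG, so GN runs at 49.100°; with |GN| = 20.3, N = (24.695, 17.509). ∠GNF = 51.6° gives NF at 177.50° from the x-axis; with |NF| = 14.0, F = (10.708, 18.119). The perpendicularity gives FJ at right angles to NF, so FJ runs at -92.500°; with |FJ| = 27.0, J = (9.5307, -8.8548). Then |EJ| = |J − E| = 13.009.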